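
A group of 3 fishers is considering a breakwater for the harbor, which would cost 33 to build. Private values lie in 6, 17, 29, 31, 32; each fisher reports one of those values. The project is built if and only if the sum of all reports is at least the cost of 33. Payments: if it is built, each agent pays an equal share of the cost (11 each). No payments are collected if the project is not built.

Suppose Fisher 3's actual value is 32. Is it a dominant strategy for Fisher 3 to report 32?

Check each profile of the others' reports and compare truth against every alternative report.
Others report (6, 6): truth gives 21, best alternative gives 21.
Others report (6, 17): truth gives 21, best alternative gives 21.
Others report (6, 29): truth gives 21, best alternative gives 21.
Others report (6, 31): truth gives 21, best alternative gives 21.
Others report (6, 32): truth gives 21, best alternative gives 21.
Others report (17, 6): truth gives 21, best alternative gives 21.
(Remaining 19 profiles checked similarly; truth is weakly best in each.)
In every case the truthful report is at least as good as any alternative, so it is a dominant strategy.

Yes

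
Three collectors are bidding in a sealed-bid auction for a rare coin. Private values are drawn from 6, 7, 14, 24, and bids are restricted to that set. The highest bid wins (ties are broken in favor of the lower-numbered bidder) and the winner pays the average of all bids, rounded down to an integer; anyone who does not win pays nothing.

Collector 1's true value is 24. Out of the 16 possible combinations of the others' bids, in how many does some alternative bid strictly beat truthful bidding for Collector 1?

9

Others bid (6, 6): truth gives 12; bid 6 gives 18 > 12. Violating.
Others bid (6, 7): truth gives 12; bid 7 gives 18 > 12. Violating.
Others bid (6, 14): truth gives 10; bid 14 gives 13 > 10. Violating.
Others bid (7, 6): truth gives 12; bid 7 gives 18 > 12. Violating.
Others bid (6, 24): truth gives 6; no alternative beats it.
Others bid (7, 24): truth gives 6; no alternative beats it.
(Checking all 16 profiles: 9 have a profitable deviation, 7 do not.)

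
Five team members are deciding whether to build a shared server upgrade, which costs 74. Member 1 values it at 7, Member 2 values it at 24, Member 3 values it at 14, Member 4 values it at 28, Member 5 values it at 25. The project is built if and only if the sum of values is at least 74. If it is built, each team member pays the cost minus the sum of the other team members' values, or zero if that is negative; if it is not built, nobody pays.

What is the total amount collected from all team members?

Total value 98 ≥ cost 74, so it is built.
Member 1: others sum to 91; max(0, 74 - 91) = 0.
Member 2: others sum to 74; max(0, 74 - 74) = 0.
Member 3: others sum to 84; max(0, 74 - 84) = 0.
Member 4: others sum to 70; max(0, 74 - 70) = 4.
Member 5: others sum to 73; max(0, 74 - 73) = 1.
Total collected = 0 + 0 + 0 + 4 + 1 = 5.

5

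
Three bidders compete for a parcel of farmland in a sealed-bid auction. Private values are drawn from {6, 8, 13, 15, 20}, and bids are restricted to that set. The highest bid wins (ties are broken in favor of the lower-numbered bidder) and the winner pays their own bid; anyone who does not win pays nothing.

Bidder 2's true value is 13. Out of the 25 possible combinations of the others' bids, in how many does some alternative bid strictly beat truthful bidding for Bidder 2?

2

Others bid (6, 6): truth gives 0; bid 8 gives 5 > 0. Violating.
Others bid (6, 8): truth gives 0; bid 8 gives 5 > 0. Violating.
Others bid (6, 13): truth gives 0; no alternative beats it.
Others bid (6, 15): truth gives 0; no alternative beats it.
(Checking all 25 profiles: 2 have a profitable deviation, 23 do not.)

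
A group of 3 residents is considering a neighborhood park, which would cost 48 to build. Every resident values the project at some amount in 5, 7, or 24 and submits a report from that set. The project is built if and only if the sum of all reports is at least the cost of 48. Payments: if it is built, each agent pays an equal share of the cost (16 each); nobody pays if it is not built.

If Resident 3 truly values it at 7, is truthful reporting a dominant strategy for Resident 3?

Check each profile of the others' reports and compare truth against every alternative report.
Others report (24, 24): truth gives -9, best alternative gives -9.
Others report (5, 5): truth gives 0, best alternative gives 0.
Others report (5, 7): truth gives 0, best alternative gives 0.
Others report (5, 24): truth gives 0, best alternative gives 0.
Others report (7, 5): truth gives 0, best alternative gives 0.
Others report (7, 7): truth gives 0, best alternative gives 0.
(Remaining 3 profiles checked similarly; truth is weakly best in each.)
In every case the truthful report is at least as good as any alternative, so it is a dominant strategy.

Yes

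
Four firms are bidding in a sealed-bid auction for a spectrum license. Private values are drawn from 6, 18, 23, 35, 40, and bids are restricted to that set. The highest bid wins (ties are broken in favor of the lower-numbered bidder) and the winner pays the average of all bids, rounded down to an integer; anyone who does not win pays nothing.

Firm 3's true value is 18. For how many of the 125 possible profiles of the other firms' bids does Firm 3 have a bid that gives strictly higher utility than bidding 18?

Others bid (6, 6, 23): truth gives 0; bid 23 gives 4 > 0. Violating.
Others bid (6, 18, 6): truth gives 0; bid 23 gives 5 > 0. Violating.
Others bid (6, 18, 18): truth gives 0; bid 23 gives 2 > 0. Violating.
Others bid (6, 18, 23): truth gives 0; bid 23 gives 1 > 0. Violating.
Others bid (6, 6, 6): truth gives 9; no alternative beats it.
Others bid (6, 6, 18): truth gives 6; no alternative beats it.
(Checking all 125 profiles: 10 have a profitable deviation, 115 do not.)

10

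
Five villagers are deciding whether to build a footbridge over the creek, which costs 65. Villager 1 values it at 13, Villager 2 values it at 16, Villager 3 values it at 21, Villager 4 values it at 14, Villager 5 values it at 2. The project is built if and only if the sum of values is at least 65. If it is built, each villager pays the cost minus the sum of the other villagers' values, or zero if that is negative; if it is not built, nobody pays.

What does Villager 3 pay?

Total value 66 ≥ cost 65, so the project is built.
The other villagers' values sum to 45.
Cost minus that sum is 65 - 45 = 20.

20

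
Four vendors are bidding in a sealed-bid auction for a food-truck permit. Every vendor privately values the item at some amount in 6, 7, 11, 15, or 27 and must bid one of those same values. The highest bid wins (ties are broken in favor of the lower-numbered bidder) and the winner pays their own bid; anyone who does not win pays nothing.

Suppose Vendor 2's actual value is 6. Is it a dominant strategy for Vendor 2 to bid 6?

Check each profile of the others' bids and compare truth against every alternative bid.
Others bid (6, 6, 6): truth gives 0, best alternative gives -1.
Others bid (6, 6, 7): truth gives 0, best alternative gives -1.
Others bid (6, 7, 6): truth gives 0, best alternative gives -1.
Others bid (6, 7, 7): truth gives 0, best alternative gives -1.
Others bid (6, 6, 11): truth gives 0, best alternative gives 0.
Others bid (6, 6, 15): truth gives 0, best alternative gives 0.
(Remaining 119 profiles checked similarly; truth is weakly best in each.)
In every case the truthful bid is at least as good as any alternative, so it is a dominant strategy.

Yes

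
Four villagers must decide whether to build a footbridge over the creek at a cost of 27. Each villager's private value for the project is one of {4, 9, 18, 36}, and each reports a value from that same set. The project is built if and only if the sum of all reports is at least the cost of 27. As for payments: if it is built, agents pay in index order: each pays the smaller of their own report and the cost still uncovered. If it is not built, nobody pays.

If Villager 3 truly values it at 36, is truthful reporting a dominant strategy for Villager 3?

Consider the case where Villager 1 reports 4, Villager 2 reports 4 and Villager 4 reports 4.
Truthful report 36: project built, pays 19, utility 36 - 19 = 17.
Report 18 instead: project built, pays 18, utility 36 - 18 = 18.
Since 18 > 17, reporting 18 is strictly better here, so truthful reporting is not dominant.

No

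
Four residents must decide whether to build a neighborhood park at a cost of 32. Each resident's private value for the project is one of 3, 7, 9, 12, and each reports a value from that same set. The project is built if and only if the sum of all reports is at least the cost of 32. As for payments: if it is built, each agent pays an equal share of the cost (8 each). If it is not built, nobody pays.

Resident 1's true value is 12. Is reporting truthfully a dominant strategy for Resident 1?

Yes

Check each profile of the others' reports and compare truth against every alternative report.
Others report (3, 7, 12): truth gives 4, best alternative gives 0.
Others report (3, 9, 9): truth gives 4, best alternative gives 0.
Others report (3, 12, 7): truth gives 4, best alternative gives 0.
Others report (7, 3, 12): truth gives 4, best alternative gives 0.
Others report (7, 7, 7): truth gives 4, best alternative gives 0.
Others report (7, 12, 3): truth gives 4, best alternative gives 0.
(Remaining 58 profiles checked similarly; truth is weakly best in each.)
In every case the truthful report is at least as good as any alternative, so it is a dominant strategy.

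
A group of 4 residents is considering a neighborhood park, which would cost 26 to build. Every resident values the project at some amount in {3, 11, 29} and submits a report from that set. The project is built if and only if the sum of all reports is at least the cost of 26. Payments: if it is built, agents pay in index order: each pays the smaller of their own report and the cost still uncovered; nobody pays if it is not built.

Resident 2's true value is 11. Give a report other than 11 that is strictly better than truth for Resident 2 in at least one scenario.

Suppose Resident 1 reports 3, Resident 3 reports 3 and Resident 4 reports 29.
Report 11: project built, pays 11, utility 11 - 11 = 0.
Report 3: project built, pays 3, utility 11 - 3 = 8.
So reporting 3 beats truth here (8 > 0).

3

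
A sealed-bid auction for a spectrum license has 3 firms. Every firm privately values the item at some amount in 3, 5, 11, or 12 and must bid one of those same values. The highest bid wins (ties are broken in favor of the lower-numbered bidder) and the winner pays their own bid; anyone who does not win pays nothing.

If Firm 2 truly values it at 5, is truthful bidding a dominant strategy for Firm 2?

Yes

Check each profile of the others' bids and compare truth against every alternative bid.
Others bid (3, 3): truth gives 0, best alternative gives 0.
Others bid (3, 5): truth gives 0, best alternative gives 0.
Others bid (3, 11): truth gives 0, best alternative gives 0.
Others bid (3, 12): truth gives 0, best alternative gives 0.
Others bid (5, 3): truth gives 0, best alternative gives 0.
Others bid (5, 5): truth gives 0, best alternative gives 0.
(Remaining 10 profiles checked similarly; truth is weakly best in each.)
In every case the truthful bid is at least as good as any alternative, so it is a dominant strategy.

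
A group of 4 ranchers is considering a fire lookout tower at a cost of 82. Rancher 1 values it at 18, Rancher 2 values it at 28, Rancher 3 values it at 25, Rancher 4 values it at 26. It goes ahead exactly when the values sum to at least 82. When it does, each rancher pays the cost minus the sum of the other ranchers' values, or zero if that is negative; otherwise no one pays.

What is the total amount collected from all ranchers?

Total value 97 ≥ cost 82, so it is built.
Rancher 1: others sum to 79; max(0, 82 - 79) = 3.
Rancher 2: others sum to 69; max(0, 82 - 69) = 13.
Rancher 3: others sum to 72; max(0, 82 - 72) = 10.
Rancher 4: others sum to 71; max(0, 82 - 71) = 11.
Total collected = 3 + 13 + 10 + 11 = 37.

37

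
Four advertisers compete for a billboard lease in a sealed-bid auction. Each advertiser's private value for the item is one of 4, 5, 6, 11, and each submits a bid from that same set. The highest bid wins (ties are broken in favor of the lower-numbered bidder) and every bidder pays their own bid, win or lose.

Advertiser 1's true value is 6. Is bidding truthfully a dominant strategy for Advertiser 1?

No

Consider the case where Advertiser 2 bids 4, Advertiser 3 bids 4 and Advertiser 4 bids 4.
Truthful bid 6: wins, pays 6, utility 6 - 6 = 0.
Bid 4 instead: wins, pays 4, utility 6 - 4 = 2.
Since 2 > 0, bidding 4 is strictly better here, so truthful bidding is not dominant.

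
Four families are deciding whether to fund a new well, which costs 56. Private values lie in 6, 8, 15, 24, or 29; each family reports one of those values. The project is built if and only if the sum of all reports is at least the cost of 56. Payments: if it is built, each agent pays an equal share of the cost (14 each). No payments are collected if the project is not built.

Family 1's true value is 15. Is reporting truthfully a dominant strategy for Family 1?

Consider the case where Family 2 reports 6, Family 3 reports 6 and Family 4 reports 15.
Truthful report 15: project not built, utility 0.
Report 29 instead: project built, pays 14, utility 15 - 14 = 1.
Since 1 > 0, reporting 29 is strictly better here, so truthful reporting is not dominant.

No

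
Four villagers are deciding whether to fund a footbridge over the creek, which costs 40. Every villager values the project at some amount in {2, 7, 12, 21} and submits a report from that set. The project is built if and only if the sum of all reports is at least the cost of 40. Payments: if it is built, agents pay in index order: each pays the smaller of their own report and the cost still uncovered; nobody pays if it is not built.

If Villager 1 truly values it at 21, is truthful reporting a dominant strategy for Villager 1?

No

Consider the case where Villager 2 reports 2, Villager 3 reports 7 and Villager 4 reports 21.
Truthful report 21: project built, pays 21, utility 21 - 21 = 0.
Report 12 instead: project built, pays 12, utility 21 - 12 = 9.
Since 9 > 0, reporting 12 is strictly better here, so truthful reporting is not dominant.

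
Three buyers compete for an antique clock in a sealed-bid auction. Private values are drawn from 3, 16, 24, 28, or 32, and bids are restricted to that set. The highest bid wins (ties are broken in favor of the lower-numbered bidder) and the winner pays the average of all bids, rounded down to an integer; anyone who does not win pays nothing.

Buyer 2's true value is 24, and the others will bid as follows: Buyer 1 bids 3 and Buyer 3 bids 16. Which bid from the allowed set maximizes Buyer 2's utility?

Bid 3: loses, pays 0, utility 0.
Bid 16: wins, pays 11, utility 24 - 11 = 13.
Bid 24: wins, pays 14, utility 24 - 14 = 10.
Bid 28: wins, pays 15, utility 24 - 15 = 9.
Bid 32: wins, pays 17, utility 24 - 17 = 7.
The best choice is 16 with utility 13.

16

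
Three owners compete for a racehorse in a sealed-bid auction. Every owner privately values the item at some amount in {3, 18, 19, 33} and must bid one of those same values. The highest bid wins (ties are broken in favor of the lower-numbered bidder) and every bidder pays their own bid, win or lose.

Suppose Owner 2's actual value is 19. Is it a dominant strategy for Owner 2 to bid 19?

Consider the case where Owner 1 bids 3 and Owner 3 bids 3.
Truthful bid 19: wins, pays 19, utility 19 - 19 = 0.
Bid 18 instead: wins, pays 18, utility 19 - 18 = 1.
Since 1 > 0, bidding 18 is strictly better here, so truthful bidding is not dominant.

No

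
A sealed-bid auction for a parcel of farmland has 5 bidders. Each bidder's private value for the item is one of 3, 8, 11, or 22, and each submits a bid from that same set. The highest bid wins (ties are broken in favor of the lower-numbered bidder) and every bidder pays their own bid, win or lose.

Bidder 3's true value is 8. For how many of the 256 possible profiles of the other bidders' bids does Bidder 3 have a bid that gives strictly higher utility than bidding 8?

Others bid (3, 3, 3, 11): truth gives -8; bid 3 gives -3 > -8. Violating.
Others bid (3, 3, 3, 22): truth gives -8; bid 3 gives -3 > -8. Violating.
Others bid (3, 3, 8, 11): truth gives -8; bid 3 gives -3 > -8. Violating.
Others bid (3, 3, 8, 22): truth gives -8; bid 3 gives -3 > -8. Violating.
Others bid (3, 3, 3, 3): truth gives 0; no alternative beats it.
Others bid (3, 3, 3, 8): truth gives 0; no alternative beats it.
(Checking all 256 profiles: 252 have a profitable deviation, 4 do not.)

252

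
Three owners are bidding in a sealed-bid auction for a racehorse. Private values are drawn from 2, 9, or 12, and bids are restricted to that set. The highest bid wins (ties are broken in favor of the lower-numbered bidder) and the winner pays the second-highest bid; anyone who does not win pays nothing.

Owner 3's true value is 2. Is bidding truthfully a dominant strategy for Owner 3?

Yes

Check each profile of the others' bids and compare truth against every alternative bid.
Others bid (2, 2): truth gives 0, best alternative gives 0.
Others bid (2, 9): truth gives 0, best alternative gives 0.
Others bid (2, 12): truth gives 0, best alternative gives 0.
Others bid (9, 2): truth gives 0, best alternative gives 0.
Others bid (9, 9): truth gives 0, best alternative gives 0.
Others bid (9, 12): truth gives 0, best alternative gives 0.
(Remaining 3 profiles checked similarly; truth is weakly best in each.)
In every case the truthful bid is at least as good as any alternative, so it is a dominant strategy.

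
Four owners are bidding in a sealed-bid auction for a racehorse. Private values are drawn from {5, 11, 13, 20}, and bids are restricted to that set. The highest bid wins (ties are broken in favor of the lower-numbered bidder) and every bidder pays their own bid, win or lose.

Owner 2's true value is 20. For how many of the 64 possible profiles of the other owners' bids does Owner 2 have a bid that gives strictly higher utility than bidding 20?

34

Others bid (5, 5, 5): truth gives 0; bid 11 gives 9 > 0. Violating.
Others bid (5, 5, 11): truth gives 0; bid 11 gives 9 > 0. Violating.
Others bid (5, 5, 13): truth gives 0; bid 13 gives 7 > 0. Violating.
Others bid (5, 11, 5): truth gives 0; bid 11 gives 9 > 0. Violating.
Others bid (5, 5, 20): truth gives 0; no alternative beats it.
Others bid (5, 11, 20): truth gives 0; no alternative beats it.
(Checking all 64 profiles: 34 have a profitable deviation, 30 do not.)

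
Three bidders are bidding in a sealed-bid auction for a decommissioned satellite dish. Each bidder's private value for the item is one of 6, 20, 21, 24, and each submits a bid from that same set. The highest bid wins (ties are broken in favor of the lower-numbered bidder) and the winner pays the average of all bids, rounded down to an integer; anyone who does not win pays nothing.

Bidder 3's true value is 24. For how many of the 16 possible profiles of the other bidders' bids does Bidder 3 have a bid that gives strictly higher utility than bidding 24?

4

Others bid (6, 6): truth gives 12; bid 20 gives 14 > 12. Violating.
Others bid (6, 20): truth gives 8; bid 21 gives 9 > 8. Violating.
Others bid (20, 6): truth gives 8; bid 21 gives 9 > 8. Violating.
Others bid (20, 20): truth gives 3; bid 21 gives 4 > 3. Violating.
Others bid (6, 21): truth gives 7; no alternative beats it.
Others bid (6, 24): truth gives 0; no alternative beats it.
(Checking all 16 profiles: 4 have a profitable deviation, 12 do not.)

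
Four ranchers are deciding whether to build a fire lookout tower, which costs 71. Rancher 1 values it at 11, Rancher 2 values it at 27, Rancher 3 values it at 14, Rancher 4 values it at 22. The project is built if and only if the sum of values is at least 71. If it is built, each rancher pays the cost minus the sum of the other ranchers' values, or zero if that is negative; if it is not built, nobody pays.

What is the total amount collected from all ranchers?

Total value 74 ≥ cost 71, so it is built.
Rancher 1: others sum to 63; max(0, 71 - 63) = 8.
Rancher 2: others sum to 47; max(0, 71 - 47) = 24.
Rancher 3: others sum to 60; max(0, 71 - 60) = 11.
Rancher 4: others sum to 52; max(0, 71 - 52) = 19.
Total collected = 8 + 24 + 11 + 19 = 62.

62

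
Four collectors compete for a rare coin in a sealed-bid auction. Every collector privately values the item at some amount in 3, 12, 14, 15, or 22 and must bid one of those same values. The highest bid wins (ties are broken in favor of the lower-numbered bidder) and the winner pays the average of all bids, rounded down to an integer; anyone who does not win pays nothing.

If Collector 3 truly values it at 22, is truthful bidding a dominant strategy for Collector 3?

No

Consider the case where Collector 1 bids 3, Collector 2 bids 3 and Collector 4 bids 3.
Truthful bid 22: wins, pays 7, utility 22 - 7 = 15.
Bid 12 instead: wins, pays 5, utility 22 - 5 = 17.
Since 17 > 15, bidding 12 is strictly better here, so truthful bidding is not dominant.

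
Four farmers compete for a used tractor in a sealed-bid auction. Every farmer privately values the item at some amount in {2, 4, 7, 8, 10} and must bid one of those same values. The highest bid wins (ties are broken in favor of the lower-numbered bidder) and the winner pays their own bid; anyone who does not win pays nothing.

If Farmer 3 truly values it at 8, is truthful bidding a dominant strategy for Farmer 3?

No

Consider the case where Farmer 1 bids 2, Farmer 2 bids 2 and Farmer 4 bids 2.
Truthful bid 8: wins, pays 8, utility 8 - 8 = 0.
Bid 4 instead: wins, pays 4, utility 8 - 4 = 4.
Since 4 > 0, bidding 4 is strictly better here, so truthful bidding is not dominant.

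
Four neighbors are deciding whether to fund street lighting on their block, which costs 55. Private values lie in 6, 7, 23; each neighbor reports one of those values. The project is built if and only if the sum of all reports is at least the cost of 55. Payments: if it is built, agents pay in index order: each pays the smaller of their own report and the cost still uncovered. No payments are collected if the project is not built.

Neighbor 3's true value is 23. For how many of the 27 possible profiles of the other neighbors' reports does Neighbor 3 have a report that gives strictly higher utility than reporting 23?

Others report (6, 23, 23): truth gives 0; report 6 gives 17 > 0. Violating.
Others report (7, 23, 23): truth gives 0; report 6 gives 17 > 0. Violating.
Others report (23, 6, 23): truth gives 0; report 6 gives 17 > 0. Violating.
Others report (23, 7, 23): truth gives 0; report 6 gives 17 > 0. Violating.
Others report (6, 6, 6): truth gives 0; no alternative beats it.
Others report (6, 6, 7): truth gives 0; no alternative beats it.
(Checking all 27 profiles: 7 have a profitable deviation, 20 do not.)

7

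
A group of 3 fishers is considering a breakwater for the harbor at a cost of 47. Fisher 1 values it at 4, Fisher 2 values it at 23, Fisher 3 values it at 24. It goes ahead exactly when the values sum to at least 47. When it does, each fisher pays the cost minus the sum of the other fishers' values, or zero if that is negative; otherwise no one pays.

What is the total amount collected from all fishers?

39

Total value 51 ≥ cost 47, so it is built.
Fisher 1: others sum to 47; max(0, 47 - 47) = 0.
Fisher 2: others sum to 28; max(0, 47 - 28) = 19.
Fisher 3: others sum to 27; max(0, 47 - 27) = 20.
Total collected = 0 + 19 + 20 = 39.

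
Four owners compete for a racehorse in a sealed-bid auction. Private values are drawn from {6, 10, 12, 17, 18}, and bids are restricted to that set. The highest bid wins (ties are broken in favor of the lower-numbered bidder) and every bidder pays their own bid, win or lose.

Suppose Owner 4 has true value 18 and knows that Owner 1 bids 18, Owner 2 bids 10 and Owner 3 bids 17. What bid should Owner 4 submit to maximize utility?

Bid 6: loses but pays 6, utility -6.
Bid 10: loses but pays 10, utility -10.
Bid 12: loses but pays 12, utility -12.
Bid 17: loses but pays 17, utility -17.
Bid 18: loses but pays 18, utility -18.
The best choice is 6 with utility -6.

6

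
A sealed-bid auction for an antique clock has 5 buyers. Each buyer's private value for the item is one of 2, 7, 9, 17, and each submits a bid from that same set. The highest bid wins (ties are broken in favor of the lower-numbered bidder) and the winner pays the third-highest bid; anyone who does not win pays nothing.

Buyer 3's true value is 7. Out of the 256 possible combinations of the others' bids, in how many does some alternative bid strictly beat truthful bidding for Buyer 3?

Others bid (2, 2, 2, 9): truth gives 0; bid 9 gives 5 > 0. Violating.
Others bid (2, 2, 2, 17): truth gives 0; bid 17 gives 5 > 0. Violating.
Others bid (2, 2, 9, 2): truth gives 0; bid 9 gives 5 > 0. Violating.
Others bid (2, 2, 17, 2): truth gives 0; bid 17 gives 5 > 0. Violating.
Others bid (2, 2, 2, 2): truth gives 5; no alternative beats it.
Others bid (2, 2, 2, 7): truth gives 5; no alternative beats it.
(Checking all 256 profiles: 8 have a profitable deviation, 248 do not.)

8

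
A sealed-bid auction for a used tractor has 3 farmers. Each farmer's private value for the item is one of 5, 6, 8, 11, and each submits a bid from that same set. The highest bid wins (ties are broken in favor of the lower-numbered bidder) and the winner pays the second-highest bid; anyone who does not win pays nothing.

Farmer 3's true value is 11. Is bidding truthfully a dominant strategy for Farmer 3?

Yes

Check each profile of the others' bids and compare truth against every alternative bid.
Others bid (5, 8): truth gives 3, best alternative gives 0.
Others bid (6, 8): truth gives 3, best alternative gives 0.
Others bid (8, 5): truth gives 3, best alternative gives 0.
Others bid (8, 6): truth gives 3, best alternative gives 0.
Others bid (8, 8): truth gives 3, best alternative gives 0.
Others bid (5, 5): truth gives 6, best alternative gives 6.
(Remaining 10 profiles checked similarly; truth is weakly best in each.)
In every case the truthful bid is at least as good as any alternative, so it is a dominant strategy.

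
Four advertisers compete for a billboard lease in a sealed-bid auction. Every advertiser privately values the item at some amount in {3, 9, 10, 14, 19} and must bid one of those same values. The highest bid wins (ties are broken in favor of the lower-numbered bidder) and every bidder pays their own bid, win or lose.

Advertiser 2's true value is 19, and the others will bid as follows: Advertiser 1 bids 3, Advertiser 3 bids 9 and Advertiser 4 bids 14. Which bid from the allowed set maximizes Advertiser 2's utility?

14

Bid 3: loses but pays 3, utility -3.
Bid 9: loses but pays 9, utility -9.
Bid 10: loses but pays 10, utility -10.
Bid 14: wins, pays 14, utility 19 - 14 = 5.
Bid 19: wins, pays 19, utility 19 - 19 = 0.
The best choice is 14 with utility 5.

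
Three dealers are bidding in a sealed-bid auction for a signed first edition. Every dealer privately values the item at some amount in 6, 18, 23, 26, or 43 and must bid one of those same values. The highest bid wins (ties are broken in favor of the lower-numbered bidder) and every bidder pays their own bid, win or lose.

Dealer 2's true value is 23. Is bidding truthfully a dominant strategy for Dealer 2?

No

Consider the case where Dealer 1 bids 6 and Dealer 3 bids 6.
Truthful bid 23: wins, pays 23, utility 23 - 23 = 0.
Bid 18 instead: wins, pays 18, utility 23 - 18 = 5.
Since 5 > 0, bidding 18 is strictly better here, so truthful bidding is not dominant.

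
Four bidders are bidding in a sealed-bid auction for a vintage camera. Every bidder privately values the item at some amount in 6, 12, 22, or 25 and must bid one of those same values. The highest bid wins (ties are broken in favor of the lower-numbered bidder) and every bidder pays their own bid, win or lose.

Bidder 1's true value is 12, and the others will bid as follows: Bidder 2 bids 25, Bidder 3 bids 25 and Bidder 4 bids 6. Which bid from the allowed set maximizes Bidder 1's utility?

6

Bid 6: loses but pays 6, utility -6.
Bid 12: loses but pays 12, utility -12.
Bid 22: loses but pays 22, utility -22.
Bid 25: wins, pays 25, utility 12 - 25 = -13.
The best choice is 6 with utility -6.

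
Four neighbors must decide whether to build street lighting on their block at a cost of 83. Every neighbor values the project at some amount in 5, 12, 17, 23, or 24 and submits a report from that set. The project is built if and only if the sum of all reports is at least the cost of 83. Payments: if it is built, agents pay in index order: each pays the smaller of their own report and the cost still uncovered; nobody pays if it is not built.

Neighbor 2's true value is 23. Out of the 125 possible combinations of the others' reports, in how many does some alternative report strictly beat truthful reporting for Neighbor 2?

8

Others report (23, 23, 23): truth gives 0; report 17 gives 6 > 0. Violating.
Others report (23, 23, 24): truth gives 0; report 17 gives 6 > 0. Violating.
Others report (23, 24, 23): truth gives 0; report 17 gives 6 > 0. Violating.
Others report (23, 24, 24): truth gives 0; report 12 gives 11 > 0. Violating.
Others report (5, 5, 5): truth gives 0; no alternative beats it.
Others report (5, 5, 12): truth gives 0; no alternative beats it.
(Checking all 125 profiles: 8 have a profitable deviation, 117 do not.)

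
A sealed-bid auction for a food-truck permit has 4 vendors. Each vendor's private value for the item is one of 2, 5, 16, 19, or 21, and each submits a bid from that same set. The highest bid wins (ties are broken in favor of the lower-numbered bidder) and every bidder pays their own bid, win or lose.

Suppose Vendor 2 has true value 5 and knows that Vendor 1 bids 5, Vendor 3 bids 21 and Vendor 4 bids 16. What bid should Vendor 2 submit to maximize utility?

Bid 2: loses but pays 2, utility -2.
Bid 5: loses but pays 5, utility -5.
Bid 16: loses but pays 16, utility -16.
Bid 19: loses but pays 19, utility -19.
Bid 21: wins, pays 21, utility 5 - 21 = -16.
The best choice is 2 with utility -2.

2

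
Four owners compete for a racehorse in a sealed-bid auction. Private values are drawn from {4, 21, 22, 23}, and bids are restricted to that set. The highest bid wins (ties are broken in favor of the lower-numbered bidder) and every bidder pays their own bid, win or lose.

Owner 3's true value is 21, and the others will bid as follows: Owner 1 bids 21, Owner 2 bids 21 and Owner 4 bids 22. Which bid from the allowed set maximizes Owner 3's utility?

Bid 4: loses but pays 4, utility -4.
Bid 21: loses but pays 21, utility -21.
Bid 22: wins, pays 22, utility 21 - 22 = -1.
Bid 23: wins, pays 23, utility 21 - 23 = -2.
The best choice is 22 with utility -1.

22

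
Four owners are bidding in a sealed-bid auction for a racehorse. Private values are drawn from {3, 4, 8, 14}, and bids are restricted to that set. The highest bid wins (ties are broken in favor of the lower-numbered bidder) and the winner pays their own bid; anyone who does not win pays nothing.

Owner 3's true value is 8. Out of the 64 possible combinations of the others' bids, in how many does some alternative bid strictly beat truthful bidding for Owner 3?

Others bid (3, 3, 3): truth gives 0; bid 4 gives 4 > 0. Violating.
Others bid (3, 3, 4): truth gives 0; bid 4 gives 4 > 0. Violating.
Others bid (3, 3, 8): truth gives 0; no alternative beats it.
Others bid (3, 3, 14): truth gives 0; no alternative beats it.
(Checking all 64 profiles: 2 have a profitable deviation, 62 do not.)

2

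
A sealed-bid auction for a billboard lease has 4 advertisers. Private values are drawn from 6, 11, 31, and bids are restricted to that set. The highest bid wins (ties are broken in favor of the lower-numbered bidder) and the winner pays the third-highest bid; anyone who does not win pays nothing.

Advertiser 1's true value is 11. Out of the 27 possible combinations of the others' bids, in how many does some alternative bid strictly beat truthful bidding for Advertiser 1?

Others bid (6, 6, 31): truth gives 0; bid 31 gives 5 > 0. Violating.
Others bid (6, 31, 6): truth gives 0; bid 31 gives 5 > 0. Violating.
Others bid (31, 6, 6): truth gives 0; bid 31 gives 5 > 0. Violating.
Others bid (6, 6, 6): truth gives 5; no alternative beats it.
Others bid (6, 6, 11): truth gives 5; no alternative beats it.
(Checking all 27 profiles: 3 have a profitable deviation, 24 do not.)

3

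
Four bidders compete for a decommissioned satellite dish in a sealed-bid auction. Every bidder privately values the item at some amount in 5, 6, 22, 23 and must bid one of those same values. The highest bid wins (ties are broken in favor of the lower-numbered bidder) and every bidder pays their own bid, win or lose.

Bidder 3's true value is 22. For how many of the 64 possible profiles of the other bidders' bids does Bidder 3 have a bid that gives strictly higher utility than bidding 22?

Others bid (5, 5, 5): truth gives 0; bid 6 gives 16 > 0. Violating.
Others bid (5, 5, 6): truth gives 0; bid 6 gives 16 > 0. Violating.
Others bid (5, 5, 23): truth gives -22; bid 23 gives -1 > -22. Violating.
Others bid (5, 6, 23): truth gives -22; bid 23 gives -1 > -22. Violating.
Others bid (5, 5, 22): truth gives 0; no alternative beats it.
Others bid (5, 6, 5): truth gives 0; no alternative beats it.
(Checking all 64 profiles: 54 have a profitable deviation, 10 do not.)

54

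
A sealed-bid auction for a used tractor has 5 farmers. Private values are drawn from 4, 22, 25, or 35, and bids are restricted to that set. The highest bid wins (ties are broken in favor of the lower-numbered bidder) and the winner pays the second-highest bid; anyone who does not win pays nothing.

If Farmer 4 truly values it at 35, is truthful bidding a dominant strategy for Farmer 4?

Yes

Check each profile of the others' bids and compare truth against every alternative bid.
Others bid (4, 4, 25, 4): truth gives 10, best alternative gives 0.
Others bid (4, 4, 25, 22): truth gives 10, best alternative gives 0.
Others bid (4, 4, 25, 25): truth gives 10, best alternative gives 0.
Others bid (4, 22, 25, 4): truth gives 10, best alternative gives 0.
Others bid (4, 22, 25, 22): truth gives 10, best alternative gives 0.
Others bid (4, 22, 25, 25): truth gives 10, best alternative gives 0.
(Remaining 250 profiles checked similarly; truth is weakly best in each.)
In every case the truthful bid is at least as good as any alternative, so it is a dominant strategy.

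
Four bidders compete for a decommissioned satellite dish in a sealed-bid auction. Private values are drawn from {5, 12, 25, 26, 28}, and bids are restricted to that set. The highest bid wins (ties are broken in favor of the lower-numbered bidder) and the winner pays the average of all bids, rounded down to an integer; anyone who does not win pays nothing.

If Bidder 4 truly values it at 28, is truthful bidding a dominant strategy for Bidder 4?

No

Consider the case where Bidder 1 bids 5, Bidder 2 bids 5 and Bidder 3 bids 5.
Truthful bid 28: wins, pays 10, utility 28 - 10 = 18.
Bid 12 instead: wins, pays 6, utility 28 - 6 = 22.
Since 22 > 18, bidding 12 is strictly better here, so truthful bidding is not dominant.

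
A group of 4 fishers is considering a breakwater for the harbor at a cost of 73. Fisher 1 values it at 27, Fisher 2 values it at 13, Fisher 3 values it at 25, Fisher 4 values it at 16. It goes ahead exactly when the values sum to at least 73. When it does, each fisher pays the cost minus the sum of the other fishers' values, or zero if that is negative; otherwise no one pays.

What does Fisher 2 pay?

Total value 81 ≥ cost 73, so the project is built.
The other fishers' values sum to 68.
Cost minus that sum is 73 - 68 = 5.

5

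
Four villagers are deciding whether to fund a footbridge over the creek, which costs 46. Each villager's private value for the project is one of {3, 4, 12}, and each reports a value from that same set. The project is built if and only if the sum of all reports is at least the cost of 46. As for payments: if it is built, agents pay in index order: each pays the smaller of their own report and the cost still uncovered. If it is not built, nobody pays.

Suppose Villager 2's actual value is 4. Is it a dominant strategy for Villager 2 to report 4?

Yes

Check each profile of the others' reports and compare truth against every alternative report.
Others report (3, 3, 3): truth gives 0, best alternative gives 0.
Others report (3, 3, 4): truth gives 0, best alternative gives 0.
Others report (3, 3, 12): truth gives 0, best alternative gives 0.
Others report (3, 4, 3): truth gives 0, best alternative gives 0.
Others report (3, 4, 4): truth gives 0, best alternative gives 0.
Others report (3, 4, 12): truth gives 0, best alternative gives 0.
(Remaining 21 profiles checked similarly; truth is weakly best in each.)
In every case the truthful report is at least as good as any alternative, so it is a dominant strategy.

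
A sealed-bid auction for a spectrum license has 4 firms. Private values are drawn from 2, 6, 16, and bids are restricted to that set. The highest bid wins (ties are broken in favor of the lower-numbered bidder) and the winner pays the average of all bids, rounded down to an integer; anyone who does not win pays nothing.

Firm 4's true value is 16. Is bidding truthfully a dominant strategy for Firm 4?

No

Consider the case where Firm 1 bids 2, Firm 2 bids 2 and Firm 3 bids 2.
Truthful bid 16: wins, pays 5, utility 16 - 5 = 11.
Bid 6 instead: wins, pays 3, utility 16 - 3 = 13.
Since 13 > 11, bidding 6 is strictly better here, so truthful bidding is not dominant.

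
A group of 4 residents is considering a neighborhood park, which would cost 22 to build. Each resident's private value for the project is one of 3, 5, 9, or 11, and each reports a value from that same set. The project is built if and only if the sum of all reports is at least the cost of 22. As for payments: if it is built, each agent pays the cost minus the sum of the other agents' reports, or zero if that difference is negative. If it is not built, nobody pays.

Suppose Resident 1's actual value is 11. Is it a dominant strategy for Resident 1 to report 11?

Yes

Check each profile of the others' reports and compare truth against every alternative report.
Others report (3, 9, 11): truth gives 11, best alternative gives 11.
Others report (3, 11, 9): truth gives 11, best alternative gives 11.
Others report (3, 11, 11): truth gives 11, best alternative gives 11.
Others report (5, 9, 9): truth gives 11, best alternative gives 11.
Others report (5, 9, 11): truth gives 11, best alternative gives 11.
Others report (5, 11, 9): truth gives 11, best alternative gives 11.
(Remaining 58 profiles checked similarly; truth is weakly best in each.)
In every case the truthful report is at least as good as any alternative, so it is a dominant strategy.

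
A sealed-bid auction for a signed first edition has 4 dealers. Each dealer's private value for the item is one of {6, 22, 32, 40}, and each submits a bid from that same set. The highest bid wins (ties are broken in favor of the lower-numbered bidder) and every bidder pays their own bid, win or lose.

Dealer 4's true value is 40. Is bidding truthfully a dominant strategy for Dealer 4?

Consider the case where Dealer 1 bids 6, Dealer 2 bids 6 and Dealer 3 bids 6.
Truthful bid 40: wins, pays 40, utility 40 - 40 = 0.
Bid 22 instead: wins, pays 22, utility 40 - 22 = 18.
Since 18 > 0, bidding 22 is strictly better here, so truthful bidding is not dominant.

No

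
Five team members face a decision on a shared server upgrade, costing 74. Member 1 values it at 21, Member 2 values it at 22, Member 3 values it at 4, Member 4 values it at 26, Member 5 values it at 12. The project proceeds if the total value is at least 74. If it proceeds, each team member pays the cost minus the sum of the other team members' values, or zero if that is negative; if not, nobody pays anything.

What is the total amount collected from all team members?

Total value 85 ≥ cost 74, so it is built.
Member 1: others sum to 64; max(0, 74 - 64) = 10.
Member 2: others sum to 63; max(0, 74 - 63) = 11.
Member 3: others sum to 81; max(0, 74 - 81) = 0.
Member 4: others sum to 59; max(0, 74 - 59) = 15.
Member 5: others sum to 73; max(0, 74 - 73) = 1.
Total collected = 10 + 11 + 0 + 15 + 1 = 37.

37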